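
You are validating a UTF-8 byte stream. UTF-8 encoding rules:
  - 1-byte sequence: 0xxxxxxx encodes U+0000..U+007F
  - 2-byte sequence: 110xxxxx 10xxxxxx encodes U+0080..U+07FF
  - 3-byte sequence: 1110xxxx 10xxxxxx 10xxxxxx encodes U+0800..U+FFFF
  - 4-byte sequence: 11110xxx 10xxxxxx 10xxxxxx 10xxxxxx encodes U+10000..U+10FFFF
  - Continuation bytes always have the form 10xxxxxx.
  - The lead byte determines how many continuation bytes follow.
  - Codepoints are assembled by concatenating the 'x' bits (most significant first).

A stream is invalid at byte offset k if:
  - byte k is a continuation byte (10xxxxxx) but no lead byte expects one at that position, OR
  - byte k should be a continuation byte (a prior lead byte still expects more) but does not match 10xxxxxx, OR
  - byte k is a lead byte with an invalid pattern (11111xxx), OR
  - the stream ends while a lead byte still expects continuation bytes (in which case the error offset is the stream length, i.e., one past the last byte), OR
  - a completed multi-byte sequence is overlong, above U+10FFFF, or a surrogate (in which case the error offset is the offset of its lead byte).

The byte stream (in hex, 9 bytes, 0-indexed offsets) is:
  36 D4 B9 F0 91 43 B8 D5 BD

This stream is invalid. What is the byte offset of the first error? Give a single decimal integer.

Byte[0]=36: 1-byte ASCII. cp=U+0036
Byte[1]=D4: 2-byte lead, need 1 cont bytes. acc=0x14
Byte[2]=B9: continuation. acc=(acc<<6)|0x39=0x539
Completed: cp=U+0539 (starts at byte 1)
Byte[3]=F0: 4-byte lead, need 3 cont bytes. acc=0x0
Byte[4]=91: continuation. acc=(acc<<6)|0x11=0x11
Byte[5]=43: expected 10xxxxxx continuation. INVALID

Answer: 5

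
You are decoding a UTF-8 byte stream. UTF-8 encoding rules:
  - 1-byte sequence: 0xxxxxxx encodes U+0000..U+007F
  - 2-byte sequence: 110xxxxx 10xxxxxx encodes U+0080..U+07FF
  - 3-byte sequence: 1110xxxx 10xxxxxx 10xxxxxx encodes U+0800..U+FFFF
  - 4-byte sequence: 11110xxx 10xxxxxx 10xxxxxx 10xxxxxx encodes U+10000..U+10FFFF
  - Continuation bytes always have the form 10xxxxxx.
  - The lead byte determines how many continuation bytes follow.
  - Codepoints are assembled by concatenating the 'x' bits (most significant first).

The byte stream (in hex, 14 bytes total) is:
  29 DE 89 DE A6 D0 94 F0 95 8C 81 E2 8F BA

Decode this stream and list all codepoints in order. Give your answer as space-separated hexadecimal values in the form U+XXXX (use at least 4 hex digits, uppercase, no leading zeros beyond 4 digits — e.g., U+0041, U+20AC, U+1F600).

Answer: U+0029 U+0789 U+07A6 U+0414 U+15301 U+23FA

Derivation:
Byte[0]=29: 1-byte ASCII. cp=U+0029
Byte[1]=DE: 2-byte lead, need 1 cont bytes. acc=0x1E
Byte[2]=89: continuation. acc=(acc<<6)|0x09=0x789
Completed: cp=U+0789 (starts at byte 1)
Byte[3]=DE: 2-byte lead, need 1 cont bytes. acc=0x1E
Byte[4]=A6: continuation. acc=(acc<<6)|0x26=0x7A6
Completed: cp=U+07A6 (starts at byte 3)
Byte[5]=D0: 2-byte lead, need 1 cont bytes. acc=0x10
Byte[6]=94: continuation. acc=(acc<<6)|0x14=0x414
Completed: cp=U+0414 (starts at byte 5)
Byte[7]=F0: 4-byte lead, need 3 cont bytes. acc=0x0
Byte[8]=95: continuation. acc=(acc<<6)|0x15=0x15
Byte[9]=8C: continuation. acc=(acc<<6)|0x0C=0x54C
Byte[10]=81: continuation. acc=(acc<<6)|0x01=0x15301
Completed: cp=U+15301 (starts at byte 7)
Byte[11]=E2: 3-byte lead, need 2 cont bytes. acc=0x2
Byte[12]=8F: continuation. acc=(acc<<6)|0x0F=0x8F
Byte[13]=BA: continuation. acc=(acc<<6)|0x3A=0x23FA
Completed: cp=U+23FA (starts at byte 11)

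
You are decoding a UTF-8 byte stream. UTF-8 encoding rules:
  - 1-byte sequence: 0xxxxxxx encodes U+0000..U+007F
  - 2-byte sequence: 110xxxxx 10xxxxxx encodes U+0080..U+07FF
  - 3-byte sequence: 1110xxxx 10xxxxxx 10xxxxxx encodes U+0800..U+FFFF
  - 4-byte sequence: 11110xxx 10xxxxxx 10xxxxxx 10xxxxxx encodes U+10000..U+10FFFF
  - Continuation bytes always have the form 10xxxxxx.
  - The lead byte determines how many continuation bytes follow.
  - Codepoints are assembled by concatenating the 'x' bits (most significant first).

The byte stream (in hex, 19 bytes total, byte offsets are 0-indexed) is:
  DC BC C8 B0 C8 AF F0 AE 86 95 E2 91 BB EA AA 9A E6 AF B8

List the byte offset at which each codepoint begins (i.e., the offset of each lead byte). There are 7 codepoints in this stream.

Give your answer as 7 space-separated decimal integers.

Answer: 0 2 4 6 10 13 16

Derivation:
Byte[0]=DC: 2-byte lead, need 1 cont bytes. acc=0x1C
Byte[1]=BC: continuation. acc=(acc<<6)|0x3C=0x73C
Completed: cp=U+073C (starts at byte 0)
Byte[2]=C8: 2-byte lead, need 1 cont bytes. acc=0x8
Byte[3]=B0: continuation. acc=(acc<<6)|0x30=0x230
Completed: cp=U+0230 (starts at byte 2)
Byte[4]=C8: 2-byte lead, need 1 cont bytes. acc=0x8
Byte[5]=AF: continuation. acc=(acc<<6)|0x2F=0x22F
Completed: cp=U+022F (starts at byte 4)
Byte[6]=F0: 4-byte lead, need 3 cont bytes. acc=0x0
Byte[7]=AE: continuation. acc=(acc<<6)|0x2E=0x2E
Byte[8]=86: continuation. acc=(acc<<6)|0x06=0xB86
Byte[9]=95: continuation. acc=(acc<<6)|0x15=0x2E195
Completed: cp=U+2E195 (starts at byte 6)
Byte[10]=E2: 3-byte lead, need 2 cont bytes. acc=0x2
Byte[11]=91: continuation. acc=(acc<<6)|0x11=0x91
Byte[12]=BB: continuation. acc=(acc<<6)|0x3B=0x247B
Completed: cp=U+247B (starts at byte 10)
Byte[13]=EA: 3-byte lead, need 2 cont bytes. acc=0xA
Byte[14]=AA: continuation. acc=(acc<<6)|0x2A=0x2AA
Byte[15]=9A: continuation. acc=(acc<<6)|0x1A=0xAA9A
Completed: cp=U+AA9A (starts at byte 13)
Byte[16]=E6: 3-byte lead, need 2 cont bytes. acc=0x6
Byte[17]=AF: continuation. acc=(acc<<6)|0x2F=0x1AF
Byte[18]=B8: continuation. acc=(acc<<6)|0x38=0x6BF8
Completed: cp=U+6BF8 (starts at byte 16)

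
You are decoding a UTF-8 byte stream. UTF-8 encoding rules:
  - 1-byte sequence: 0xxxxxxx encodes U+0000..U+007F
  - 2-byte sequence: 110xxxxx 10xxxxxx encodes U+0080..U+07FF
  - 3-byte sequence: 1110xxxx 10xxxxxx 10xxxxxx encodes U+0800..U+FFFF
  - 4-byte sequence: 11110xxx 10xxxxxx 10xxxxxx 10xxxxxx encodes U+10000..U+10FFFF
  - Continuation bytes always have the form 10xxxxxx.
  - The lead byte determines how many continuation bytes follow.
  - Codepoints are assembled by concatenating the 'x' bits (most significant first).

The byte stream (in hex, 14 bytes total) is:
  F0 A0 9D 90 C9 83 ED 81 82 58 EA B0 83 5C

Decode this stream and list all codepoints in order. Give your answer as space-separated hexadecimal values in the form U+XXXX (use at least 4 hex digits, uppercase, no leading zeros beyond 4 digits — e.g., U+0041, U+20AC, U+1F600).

Answer: U+20750 U+0243 U+D042 U+0058 U+AC03 U+005C

Derivation:
Byte[0]=F0: 4-byte lead, need 3 cont bytes. acc=0x0
Byte[1]=A0: continuation. acc=(acc<<6)|0x20=0x20
Byte[2]=9D: continuation. acc=(acc<<6)|0x1D=0x81D
Byte[3]=90: continuation. acc=(acc<<6)|0x10=0x20750
Completed: cp=U+20750 (starts at byte 0)
Byte[4]=C9: 2-byte lead, need 1 cont bytes. acc=0x9
Byte[5]=83: continuation. acc=(acc<<6)|0x03=0x243
Completed: cp=U+0243 (starts at byte 4)
Byte[6]=ED: 3-byte lead, need 2 cont bytes. acc=0xD
Byte[7]=81: continuation. acc=(acc<<6)|0x01=0x341
Byte[8]=82: continuation. acc=(acc<<6)|0x02=0xD042
Completed: cp=U+D042 (starts at byte 6)
Byte[9]=58: 1-byte ASCII. cp=U+0058
Byte[10]=EA: 3-byte lead, need 2 cont bytes. acc=0xA
Byte[11]=B0: continuation. acc=(acc<<6)|0x30=0x2B0
Byte[12]=83: continuation. acc=(acc<<6)|0x03=0xAC03
Completed: cp=U+AC03 (starts at byte 10)
Byte[13]=5C: 1-byte ASCII. cp=U+005C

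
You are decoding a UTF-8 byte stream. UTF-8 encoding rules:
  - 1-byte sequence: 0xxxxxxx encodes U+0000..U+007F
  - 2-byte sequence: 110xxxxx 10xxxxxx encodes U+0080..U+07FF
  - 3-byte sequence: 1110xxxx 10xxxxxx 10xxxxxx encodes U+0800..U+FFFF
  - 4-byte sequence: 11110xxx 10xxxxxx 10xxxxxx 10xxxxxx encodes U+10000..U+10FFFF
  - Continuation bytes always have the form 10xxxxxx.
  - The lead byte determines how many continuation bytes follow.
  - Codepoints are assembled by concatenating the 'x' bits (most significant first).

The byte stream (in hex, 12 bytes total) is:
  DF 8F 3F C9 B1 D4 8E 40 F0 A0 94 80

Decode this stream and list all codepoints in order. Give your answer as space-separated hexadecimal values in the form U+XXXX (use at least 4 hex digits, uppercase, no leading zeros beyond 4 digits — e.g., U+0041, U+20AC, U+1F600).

Byte[0]=DF: 2-byte lead, need 1 cont bytes. acc=0x1F
Byte[1]=8F: continuation. acc=(acc<<6)|0x0F=0x7CF
Completed: cp=U+07CF (starts at byte 0)
Byte[2]=3F: 1-byte ASCII. cp=U+003F
Byte[3]=C9: 2-byte lead, need 1 cont bytes. acc=0x9
Byte[4]=B1: continuation. acc=(acc<<6)|0x31=0x271
Completed: cp=U+0271 (starts at byte 3)
Byte[5]=D4: 2-byte lead, need 1 cont bytes. acc=0x14
Byte[6]=8E: continuation. acc=(acc<<6)|0x0E=0x50E
Completed: cp=U+050E (starts at byte 5)
Byte[7]=40: 1-byte ASCII. cp=U+0040
Byte[8]=F0: 4-byte lead, need 3 cont bytes. acc=0x0
Byte[9]=A0: continuation. acc=(acc<<6)|0x20=0x20
Byte[10]=94: continuation. acc=(acc<<6)|0x14=0x814
Byte[11]=80: continuation. acc=(acc<<6)|0x00=0x20500
Completed: cp=U+20500 (starts at byte 8)

Answer: U+07CF U+003F U+0271 U+050E U+0040 U+20500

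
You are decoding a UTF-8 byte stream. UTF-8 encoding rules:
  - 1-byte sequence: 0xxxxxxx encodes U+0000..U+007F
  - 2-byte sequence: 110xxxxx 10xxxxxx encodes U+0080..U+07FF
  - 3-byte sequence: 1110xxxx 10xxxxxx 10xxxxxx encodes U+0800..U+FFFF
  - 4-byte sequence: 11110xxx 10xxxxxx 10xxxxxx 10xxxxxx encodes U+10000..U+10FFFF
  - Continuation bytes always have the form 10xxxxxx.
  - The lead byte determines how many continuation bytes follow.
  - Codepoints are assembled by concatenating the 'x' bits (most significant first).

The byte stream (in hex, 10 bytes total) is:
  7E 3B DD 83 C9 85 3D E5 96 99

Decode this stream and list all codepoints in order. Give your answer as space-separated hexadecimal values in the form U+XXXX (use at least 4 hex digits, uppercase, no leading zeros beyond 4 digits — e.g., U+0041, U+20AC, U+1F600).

Byte[0]=7E: 1-byte ASCII. cp=U+007E
Byte[1]=3B: 1-byte ASCII. cp=U+003B
Byte[2]=DD: 2-byte lead, need 1 cont bytes. acc=0x1D
Byte[3]=83: continuation. acc=(acc<<6)|0x03=0x743
Completed: cp=U+0743 (starts at byte 2)
Byte[4]=C9: 2-byte lead, need 1 cont bytes. acc=0x9
Byte[5]=85: continuation. acc=(acc<<6)|0x05=0x245
Completed: cp=U+0245 (starts at byte 4)
Byte[6]=3D: 1-byte ASCII. cp=U+003D
Byte[7]=E5: 3-byte lead, need 2 cont bytes. acc=0x5
Byte[8]=96: continuation. acc=(acc<<6)|0x16=0x156
Byte[9]=99: continuation. acc=(acc<<6)|0x19=0x5599
Completed: cp=U+5599 (starts at byte 7)

Answer: U+007E U+003B U+0743 U+0245 U+003D U+5599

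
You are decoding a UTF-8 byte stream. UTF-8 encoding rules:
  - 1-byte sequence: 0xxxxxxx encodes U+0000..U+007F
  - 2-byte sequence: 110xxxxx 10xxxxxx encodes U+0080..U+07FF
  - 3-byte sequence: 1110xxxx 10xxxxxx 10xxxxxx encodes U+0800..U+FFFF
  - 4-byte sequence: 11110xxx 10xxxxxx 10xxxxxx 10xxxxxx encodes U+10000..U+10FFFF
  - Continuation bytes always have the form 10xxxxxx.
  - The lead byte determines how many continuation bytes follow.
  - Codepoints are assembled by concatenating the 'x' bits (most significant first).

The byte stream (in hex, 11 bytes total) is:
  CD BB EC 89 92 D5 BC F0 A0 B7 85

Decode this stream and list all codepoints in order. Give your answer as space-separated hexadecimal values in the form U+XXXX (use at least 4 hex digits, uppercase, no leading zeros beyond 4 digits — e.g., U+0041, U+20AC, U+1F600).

Answer: U+037B U+C252 U+057C U+20DC5

Derivation:
Byte[0]=CD: 2-byte lead, need 1 cont bytes. acc=0xD
Byte[1]=BB: continuation. acc=(acc<<6)|0x3B=0x37B
Completed: cp=U+037B (starts at byte 0)
Byte[2]=EC: 3-byte lead, need 2 cont bytes. acc=0xC
Byte[3]=89: continuation. acc=(acc<<6)|0x09=0x309
Byte[4]=92: continuation. acc=(acc<<6)|0x12=0xC252
Completed: cp=U+C252 (starts at byte 2)
Byte[5]=D5: 2-byte lead, need 1 cont bytes. acc=0x15
Byte[6]=BC: continuation. acc=(acc<<6)|0x3C=0x57C
Completed: cp=U+057C (starts at byte 5)
Byte[7]=F0: 4-byte lead, need 3 cont bytes. acc=0x0
Byte[8]=A0: continuation. acc=(acc<<6)|0x20=0x20
Byte[9]=B7: continuation. acc=(acc<<6)|0x37=0x837
Byte[10]=85: continuation. acc=(acc<<6)|0x05=0x20DC5
Completed: cp=U+20DC5 (starts at byte 7)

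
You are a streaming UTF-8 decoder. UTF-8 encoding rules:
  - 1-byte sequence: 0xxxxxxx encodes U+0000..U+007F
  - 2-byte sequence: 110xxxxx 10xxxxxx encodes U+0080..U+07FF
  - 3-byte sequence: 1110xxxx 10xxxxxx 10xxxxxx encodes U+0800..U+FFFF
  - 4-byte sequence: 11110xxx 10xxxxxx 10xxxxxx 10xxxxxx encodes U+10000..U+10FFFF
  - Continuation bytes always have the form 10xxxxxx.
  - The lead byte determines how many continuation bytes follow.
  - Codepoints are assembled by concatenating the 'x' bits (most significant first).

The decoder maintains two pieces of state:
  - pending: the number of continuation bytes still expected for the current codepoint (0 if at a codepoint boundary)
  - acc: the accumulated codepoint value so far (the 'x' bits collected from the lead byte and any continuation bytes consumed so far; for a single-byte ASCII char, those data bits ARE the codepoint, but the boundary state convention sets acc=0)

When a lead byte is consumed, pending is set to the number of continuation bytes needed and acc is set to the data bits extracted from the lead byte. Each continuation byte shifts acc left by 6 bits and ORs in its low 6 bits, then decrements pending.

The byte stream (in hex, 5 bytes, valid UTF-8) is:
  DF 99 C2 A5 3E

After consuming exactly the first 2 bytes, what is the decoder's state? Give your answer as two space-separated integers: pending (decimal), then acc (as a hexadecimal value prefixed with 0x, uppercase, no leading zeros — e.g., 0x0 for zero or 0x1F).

Answer: 0 0x7D9

Derivation:
Byte[0]=DF: 2-byte lead. pending=1, acc=0x1F
Byte[1]=99: continuation. acc=(acc<<6)|0x19=0x7D9, pending=0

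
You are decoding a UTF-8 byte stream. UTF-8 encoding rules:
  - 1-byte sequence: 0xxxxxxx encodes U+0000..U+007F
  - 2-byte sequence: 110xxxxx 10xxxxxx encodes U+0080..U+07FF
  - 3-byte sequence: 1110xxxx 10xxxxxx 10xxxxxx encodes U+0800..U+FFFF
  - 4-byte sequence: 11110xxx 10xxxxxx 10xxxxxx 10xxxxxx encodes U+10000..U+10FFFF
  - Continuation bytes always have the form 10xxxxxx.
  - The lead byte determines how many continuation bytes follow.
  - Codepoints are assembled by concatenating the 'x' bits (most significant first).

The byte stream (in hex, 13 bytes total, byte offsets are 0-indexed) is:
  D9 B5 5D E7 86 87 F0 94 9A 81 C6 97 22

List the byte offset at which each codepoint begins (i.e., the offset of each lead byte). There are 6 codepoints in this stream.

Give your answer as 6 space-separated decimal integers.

Byte[0]=D9: 2-byte lead, need 1 cont bytes. acc=0x19
Byte[1]=B5: continuation. acc=(acc<<6)|0x35=0x675
Completed: cp=U+0675 (starts at byte 0)
Byte[2]=5D: 1-byte ASCII. cp=U+005D
Byte[3]=E7: 3-byte lead, need 2 cont bytes. acc=0x7
Byte[4]=86: continuation. acc=(acc<<6)|0x06=0x1C6
Byte[5]=87: continuation. acc=(acc<<6)|0x07=0x7187
Completed: cp=U+7187 (starts at byte 3)
Byte[6]=F0: 4-byte lead, need 3 cont bytes. acc=0x0
Byte[7]=94: continuation. acc=(acc<<6)|0x14=0x14
Byte[8]=9A: continuation. acc=(acc<<6)|0x1A=0x51A
Byte[9]=81: continuation. acc=(acc<<6)|0x01=0x14681
Completed: cp=U+14681 (starts at byte 6)
Byte[10]=C6: 2-byte lead, need 1 cont bytes. acc=0x6
Byte[11]=97: continuation. acc=(acc<<6)|0x17=0x197
Completed: cp=U+0197 (starts at byte 10)
Byte[12]=22: 1-byte ASCII. cp=U+0022

Answer: 0 2 3 6 10 12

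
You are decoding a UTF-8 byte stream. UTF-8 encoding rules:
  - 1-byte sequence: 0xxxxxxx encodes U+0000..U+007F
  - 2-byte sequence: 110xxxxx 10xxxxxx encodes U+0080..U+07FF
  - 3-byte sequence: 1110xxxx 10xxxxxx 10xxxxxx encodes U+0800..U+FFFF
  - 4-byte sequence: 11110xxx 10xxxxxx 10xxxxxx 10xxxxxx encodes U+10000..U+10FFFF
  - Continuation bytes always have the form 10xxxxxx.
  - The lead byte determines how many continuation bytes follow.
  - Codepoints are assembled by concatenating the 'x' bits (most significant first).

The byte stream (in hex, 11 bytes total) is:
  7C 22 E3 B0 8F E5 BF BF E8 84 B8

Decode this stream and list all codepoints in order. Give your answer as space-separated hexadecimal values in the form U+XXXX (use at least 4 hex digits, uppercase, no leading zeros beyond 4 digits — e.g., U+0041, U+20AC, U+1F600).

Answer: U+007C U+0022 U+3C0F U+5FFF U+8138

Derivation:
Byte[0]=7C: 1-byte ASCII. cp=U+007C
Byte[1]=22: 1-byte ASCII. cp=U+0022
Byte[2]=E3: 3-byte lead, need 2 cont bytes. acc=0x3
Byte[3]=B0: continuation. acc=(acc<<6)|0x30=0xF0
Byte[4]=8F: continuation. acc=(acc<<6)|0x0F=0x3C0F
Completed: cp=U+3C0F (starts at byte 2)
Byte[5]=E5: 3-byte lead, need 2 cont bytes. acc=0x5
Byte[6]=BF: continuation. acc=(acc<<6)|0x3F=0x17F
Byte[7]=BF: continuation. acc=(acc<<6)|0x3F=0x5FFF
Completed: cp=U+5FFF (starts at byte 5)
Byte[8]=E8: 3-byte lead, need 2 cont bytes. acc=0x8
Byte[9]=84: continuation. acc=(acc<<6)|0x04=0x204
Byte[10]=B8: continuation. acc=(acc<<6)|0x38=0x8138
Completed: cp=U+8138 (starts at byte 8)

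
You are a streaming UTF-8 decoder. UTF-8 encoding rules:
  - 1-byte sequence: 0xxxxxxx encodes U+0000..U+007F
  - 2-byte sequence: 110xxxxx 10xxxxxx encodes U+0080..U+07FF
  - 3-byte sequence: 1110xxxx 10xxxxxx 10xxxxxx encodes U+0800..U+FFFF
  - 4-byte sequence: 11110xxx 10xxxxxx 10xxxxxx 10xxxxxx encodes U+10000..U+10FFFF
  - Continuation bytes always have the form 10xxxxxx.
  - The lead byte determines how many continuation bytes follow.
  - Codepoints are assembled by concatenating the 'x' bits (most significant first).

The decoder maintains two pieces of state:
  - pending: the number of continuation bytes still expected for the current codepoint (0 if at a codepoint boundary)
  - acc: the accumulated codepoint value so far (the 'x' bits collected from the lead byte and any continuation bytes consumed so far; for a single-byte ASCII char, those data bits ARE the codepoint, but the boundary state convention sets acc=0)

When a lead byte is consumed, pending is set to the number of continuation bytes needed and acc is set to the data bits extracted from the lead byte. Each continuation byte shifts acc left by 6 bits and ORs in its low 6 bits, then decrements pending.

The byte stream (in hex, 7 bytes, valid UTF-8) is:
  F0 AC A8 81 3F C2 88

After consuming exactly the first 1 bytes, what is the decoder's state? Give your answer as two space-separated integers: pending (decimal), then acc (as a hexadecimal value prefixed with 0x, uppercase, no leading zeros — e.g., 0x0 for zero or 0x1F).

Answer: 3 0x0

Derivation:
Byte[0]=F0: 4-byte lead. pending=3, acc=0x0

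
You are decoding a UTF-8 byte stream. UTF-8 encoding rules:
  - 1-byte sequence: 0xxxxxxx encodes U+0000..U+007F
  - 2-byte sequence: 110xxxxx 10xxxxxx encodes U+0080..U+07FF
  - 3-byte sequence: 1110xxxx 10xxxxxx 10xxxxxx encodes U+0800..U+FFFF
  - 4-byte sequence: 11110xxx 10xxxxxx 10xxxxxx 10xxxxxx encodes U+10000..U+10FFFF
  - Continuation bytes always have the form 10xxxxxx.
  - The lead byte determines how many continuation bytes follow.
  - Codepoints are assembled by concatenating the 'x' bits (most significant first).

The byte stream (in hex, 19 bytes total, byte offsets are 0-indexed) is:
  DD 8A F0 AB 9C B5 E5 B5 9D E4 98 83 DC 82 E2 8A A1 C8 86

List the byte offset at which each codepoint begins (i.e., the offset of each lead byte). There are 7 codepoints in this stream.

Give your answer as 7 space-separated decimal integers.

Byte[0]=DD: 2-byte lead, need 1 cont bytes. acc=0x1D
Byte[1]=8A: continuation. acc=(acc<<6)|0x0A=0x74A
Completed: cp=U+074A (starts at byte 0)
Byte[2]=F0: 4-byte lead, need 3 cont bytes. acc=0x0
Byte[3]=AB: continuation. acc=(acc<<6)|0x2B=0x2B
Byte[4]=9C: continuation. acc=(acc<<6)|0x1C=0xADC
Byte[5]=B5: continuation. acc=(acc<<6)|0x35=0x2B735
Completed: cp=U+2B735 (starts at byte 2)
Byte[6]=E5: 3-byte lead, need 2 cont bytes. acc=0x5
Byte[7]=B5: continuation. acc=(acc<<6)|0x35=0x175
Byte[8]=9D: continuation. acc=(acc<<6)|0x1D=0x5D5D
Completed: cp=U+5D5D (starts at byte 6)
Byte[9]=E4: 3-byte lead, need 2 cont bytes. acc=0x4
Byte[10]=98: continuation. acc=(acc<<6)|0x18=0x118
Byte[11]=83: continuation. acc=(acc<<6)|0x03=0x4603
Completed: cp=U+4603 (starts at byte 9)
Byte[12]=DC: 2-byte lead, need 1 cont bytes. acc=0x1C
Byte[13]=82: continuation. acc=(acc<<6)|0x02=0x702
Completed: cp=U+0702 (starts at byte 12)
Byte[14]=E2: 3-byte lead, need 2 cont bytes. acc=0x2
Byte[15]=8A: continuation. acc=(acc<<6)|0x0A=0x8A
Byte[16]=A1: continuation. acc=(acc<<6)|0x21=0x22A1
Completed: cp=U+22A1 (starts at byte 14)
Byte[17]=C8: 2-byte lead, need 1 cont bytes. acc=0x8
Byte[18]=86: continuation. acc=(acc<<6)|0x06=0x206
Completed: cp=U+0206 (starts at byte 17)

Answer: 0 2 6 9 12 14 17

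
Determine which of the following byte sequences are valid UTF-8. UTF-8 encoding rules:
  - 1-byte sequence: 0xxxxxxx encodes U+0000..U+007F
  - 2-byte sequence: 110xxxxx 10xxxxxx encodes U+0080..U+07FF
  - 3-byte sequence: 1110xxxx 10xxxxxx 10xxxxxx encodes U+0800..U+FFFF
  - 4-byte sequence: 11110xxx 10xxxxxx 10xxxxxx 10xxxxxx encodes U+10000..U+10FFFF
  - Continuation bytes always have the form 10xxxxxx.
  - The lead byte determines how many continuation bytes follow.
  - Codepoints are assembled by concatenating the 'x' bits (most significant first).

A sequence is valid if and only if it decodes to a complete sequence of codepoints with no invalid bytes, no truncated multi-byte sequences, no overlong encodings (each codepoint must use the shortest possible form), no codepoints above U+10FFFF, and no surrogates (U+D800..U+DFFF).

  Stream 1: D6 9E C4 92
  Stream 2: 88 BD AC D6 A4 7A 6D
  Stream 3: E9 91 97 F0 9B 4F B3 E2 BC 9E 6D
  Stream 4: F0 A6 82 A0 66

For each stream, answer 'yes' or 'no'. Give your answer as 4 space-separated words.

Answer: yes no no yes

Derivation:
Stream 1: decodes cleanly. VALID
Stream 2: error at byte offset 0. INVALID
Stream 3: error at byte offset 5. INVALID
Stream 4: decodes cleanly. VALID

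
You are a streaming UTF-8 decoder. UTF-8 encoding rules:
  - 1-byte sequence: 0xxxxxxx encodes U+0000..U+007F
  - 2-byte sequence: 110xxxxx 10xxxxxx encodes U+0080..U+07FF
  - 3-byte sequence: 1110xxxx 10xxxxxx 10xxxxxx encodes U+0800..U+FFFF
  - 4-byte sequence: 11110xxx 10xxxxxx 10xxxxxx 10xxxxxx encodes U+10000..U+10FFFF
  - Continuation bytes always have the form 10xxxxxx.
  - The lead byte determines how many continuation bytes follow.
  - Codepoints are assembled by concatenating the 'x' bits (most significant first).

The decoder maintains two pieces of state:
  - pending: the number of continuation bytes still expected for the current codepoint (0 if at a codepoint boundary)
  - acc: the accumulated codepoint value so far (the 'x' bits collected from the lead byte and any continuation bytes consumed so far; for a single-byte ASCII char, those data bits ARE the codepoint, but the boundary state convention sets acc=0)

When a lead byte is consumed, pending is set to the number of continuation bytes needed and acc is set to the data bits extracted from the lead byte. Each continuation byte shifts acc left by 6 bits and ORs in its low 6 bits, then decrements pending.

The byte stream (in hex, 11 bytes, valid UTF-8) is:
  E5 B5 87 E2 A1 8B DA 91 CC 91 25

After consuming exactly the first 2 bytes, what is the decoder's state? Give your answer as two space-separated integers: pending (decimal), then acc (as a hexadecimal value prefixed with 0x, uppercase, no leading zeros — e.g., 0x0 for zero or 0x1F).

Answer: 1 0x175

Derivation:
Byte[0]=E5: 3-byte lead. pending=2, acc=0x5
Byte[1]=B5: continuation. acc=(acc<<6)|0x35=0x175, pending=1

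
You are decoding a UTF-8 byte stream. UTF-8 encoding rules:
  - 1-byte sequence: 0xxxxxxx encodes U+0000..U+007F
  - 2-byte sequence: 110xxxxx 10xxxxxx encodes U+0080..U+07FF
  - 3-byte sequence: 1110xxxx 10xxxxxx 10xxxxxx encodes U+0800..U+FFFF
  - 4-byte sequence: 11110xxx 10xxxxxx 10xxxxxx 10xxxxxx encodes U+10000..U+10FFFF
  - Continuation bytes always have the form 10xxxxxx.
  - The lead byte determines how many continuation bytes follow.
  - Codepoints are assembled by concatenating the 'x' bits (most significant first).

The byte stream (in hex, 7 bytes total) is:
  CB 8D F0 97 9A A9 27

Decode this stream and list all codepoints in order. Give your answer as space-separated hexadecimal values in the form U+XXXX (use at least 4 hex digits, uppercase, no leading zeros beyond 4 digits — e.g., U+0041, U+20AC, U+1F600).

Answer: U+02CD U+176A9 U+0027

Derivation:
Byte[0]=CB: 2-byte lead, need 1 cont bytes. acc=0xB
Byte[1]=8D: continuation. acc=(acc<<6)|0x0D=0x2CD
Completed: cp=U+02CD (starts at byte 0)
Byte[2]=F0: 4-byte lead, need 3 cont bytes. acc=0x0
Byte[3]=97: continuation. acc=(acc<<6)|0x17=0x17
Byte[4]=9A: continuation. acc=(acc<<6)|0x1A=0x5DA
Byte[5]=A9: continuation. acc=(acc<<6)|0x29=0x176A9
Completed: cp=U+176A9 (starts at byte 2)
Byte[6]=27: 1-byte ASCII. cp=U+0027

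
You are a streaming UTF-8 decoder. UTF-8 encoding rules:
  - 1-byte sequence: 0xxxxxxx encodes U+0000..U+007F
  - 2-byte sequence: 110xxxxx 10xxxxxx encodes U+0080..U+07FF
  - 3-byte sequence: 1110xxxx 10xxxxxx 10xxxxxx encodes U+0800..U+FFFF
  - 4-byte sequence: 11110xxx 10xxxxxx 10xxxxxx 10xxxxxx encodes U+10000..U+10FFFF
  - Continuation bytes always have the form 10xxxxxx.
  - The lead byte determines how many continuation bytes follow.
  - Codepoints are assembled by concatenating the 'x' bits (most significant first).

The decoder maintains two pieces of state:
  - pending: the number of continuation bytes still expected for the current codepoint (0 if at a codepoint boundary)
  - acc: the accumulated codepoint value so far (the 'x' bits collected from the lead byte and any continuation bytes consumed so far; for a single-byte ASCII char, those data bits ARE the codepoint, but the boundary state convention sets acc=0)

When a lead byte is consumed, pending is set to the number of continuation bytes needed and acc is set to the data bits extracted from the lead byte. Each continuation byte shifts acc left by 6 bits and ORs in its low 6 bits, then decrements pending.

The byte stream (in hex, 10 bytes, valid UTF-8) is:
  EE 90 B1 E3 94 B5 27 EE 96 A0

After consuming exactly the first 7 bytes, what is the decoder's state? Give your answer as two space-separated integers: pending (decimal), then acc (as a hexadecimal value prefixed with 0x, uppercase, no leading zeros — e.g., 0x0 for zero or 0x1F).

Byte[0]=EE: 3-byte lead. pending=2, acc=0xE
Byte[1]=90: continuation. acc=(acc<<6)|0x10=0x390, pending=1
Byte[2]=B1: continuation. acc=(acc<<6)|0x31=0xE431, pending=0
Byte[3]=E3: 3-byte lead. pending=2, acc=0x3
Byte[4]=94: continuation. acc=(acc<<6)|0x14=0xD4, pending=1
Byte[5]=B5: continuation. acc=(acc<<6)|0x35=0x3535, pending=0
Byte[6]=27: 1-byte. pending=0, acc=0x0

Answer: 0 0x0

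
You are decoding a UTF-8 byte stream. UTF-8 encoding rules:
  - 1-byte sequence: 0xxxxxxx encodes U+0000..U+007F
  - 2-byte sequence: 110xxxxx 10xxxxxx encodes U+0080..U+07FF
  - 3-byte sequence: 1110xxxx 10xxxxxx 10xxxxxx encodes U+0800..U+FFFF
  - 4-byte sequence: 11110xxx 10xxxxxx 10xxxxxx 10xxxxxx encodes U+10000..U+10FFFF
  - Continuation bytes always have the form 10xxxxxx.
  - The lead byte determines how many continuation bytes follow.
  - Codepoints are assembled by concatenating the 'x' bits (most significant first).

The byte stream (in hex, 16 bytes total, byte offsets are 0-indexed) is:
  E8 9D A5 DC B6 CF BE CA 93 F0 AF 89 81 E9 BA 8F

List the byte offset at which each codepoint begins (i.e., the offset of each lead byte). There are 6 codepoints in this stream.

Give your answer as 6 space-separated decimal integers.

Byte[0]=E8: 3-byte lead, need 2 cont bytes. acc=0x8
Byte[1]=9D: continuation. acc=(acc<<6)|0x1D=0x21D
Byte[2]=A5: continuation. acc=(acc<<6)|0x25=0x8765
Completed: cp=U+8765 (starts at byte 0)
Byte[3]=DC: 2-byte lead, need 1 cont bytes. acc=0x1C
Byte[4]=B6: continuation. acc=(acc<<6)|0x36=0x736
Completed: cp=U+0736 (starts at byte 3)
Byte[5]=CF: 2-byte lead, need 1 cont bytes. acc=0xF
Byte[6]=BE: continuation. acc=(acc<<6)|0x3E=0x3FE
Completed: cp=U+03FE (starts at byte 5)
Byte[7]=CA: 2-byte lead, need 1 cont bytes. acc=0xA
Byte[8]=93: continuation. acc=(acc<<6)|0x13=0x293
Completed: cp=U+0293 (starts at byte 7)
Byte[9]=F0: 4-byte lead, need 3 cont bytes. acc=0x0
Byte[10]=AF: continuation. acc=(acc<<6)|0x2F=0x2F
Byte[11]=89: continuation. acc=(acc<<6)|0x09=0xBC9
Byte[12]=81: continuation. acc=(acc<<6)|0x01=0x2F241
Completed: cp=U+2F241 (starts at byte 9)
Byte[13]=E9: 3-byte lead, need 2 cont bytes. acc=0x9
Byte[14]=BA: continuation. acc=(acc<<6)|0x3A=0x27A
Byte[15]=8F: continuation. acc=(acc<<6)|0x0F=0x9E8F
Completed: cp=U+9E8F (starts at byte 13)

Answer: 0 3 5 7 9 13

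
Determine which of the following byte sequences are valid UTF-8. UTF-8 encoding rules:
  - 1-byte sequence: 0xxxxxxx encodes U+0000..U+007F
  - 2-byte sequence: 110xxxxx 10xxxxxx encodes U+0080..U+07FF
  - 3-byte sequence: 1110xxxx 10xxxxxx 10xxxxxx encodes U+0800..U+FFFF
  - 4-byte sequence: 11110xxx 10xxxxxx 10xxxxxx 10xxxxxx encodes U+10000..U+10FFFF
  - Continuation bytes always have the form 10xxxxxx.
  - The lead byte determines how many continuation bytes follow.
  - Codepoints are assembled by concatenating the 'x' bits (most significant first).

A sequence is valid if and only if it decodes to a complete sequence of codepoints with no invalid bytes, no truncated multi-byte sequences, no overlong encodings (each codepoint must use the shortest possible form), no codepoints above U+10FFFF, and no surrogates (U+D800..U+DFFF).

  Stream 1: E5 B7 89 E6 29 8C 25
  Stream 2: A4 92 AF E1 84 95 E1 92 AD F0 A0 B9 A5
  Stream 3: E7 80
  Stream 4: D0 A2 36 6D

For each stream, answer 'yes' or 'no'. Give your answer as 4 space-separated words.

Stream 1: error at byte offset 4. INVALID
Stream 2: error at byte offset 0. INVALID
Stream 3: error at byte offset 2. INVALID
Stream 4: decodes cleanly. VALID

Answer: no no no yes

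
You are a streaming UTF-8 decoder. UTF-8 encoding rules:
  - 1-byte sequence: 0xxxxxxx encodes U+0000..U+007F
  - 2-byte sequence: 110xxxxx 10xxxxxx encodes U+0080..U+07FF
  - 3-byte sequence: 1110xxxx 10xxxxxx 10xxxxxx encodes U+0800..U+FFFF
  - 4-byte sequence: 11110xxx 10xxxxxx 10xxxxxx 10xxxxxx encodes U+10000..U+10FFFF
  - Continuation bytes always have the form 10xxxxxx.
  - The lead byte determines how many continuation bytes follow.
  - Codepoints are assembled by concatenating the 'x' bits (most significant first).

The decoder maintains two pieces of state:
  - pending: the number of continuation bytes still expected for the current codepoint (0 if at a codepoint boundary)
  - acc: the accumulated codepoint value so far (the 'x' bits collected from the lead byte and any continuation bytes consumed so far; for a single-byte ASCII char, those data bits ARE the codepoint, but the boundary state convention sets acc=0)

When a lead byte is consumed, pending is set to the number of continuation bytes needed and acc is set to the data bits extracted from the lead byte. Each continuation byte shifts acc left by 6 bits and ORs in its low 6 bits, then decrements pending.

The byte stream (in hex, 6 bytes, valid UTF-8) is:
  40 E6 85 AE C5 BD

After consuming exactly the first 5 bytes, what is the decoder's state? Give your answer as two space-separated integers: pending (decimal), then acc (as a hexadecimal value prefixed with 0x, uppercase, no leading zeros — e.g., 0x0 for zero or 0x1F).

Answer: 1 0x5

Derivation:
Byte[0]=40: 1-byte. pending=0, acc=0x0
Byte[1]=E6: 3-byte lead. pending=2, acc=0x6
Byte[2]=85: continuation. acc=(acc<<6)|0x05=0x185, pending=1
Byte[3]=AE: continuation. acc=(acc<<6)|0x2E=0x616E, pending=0
Byte[4]=C5: 2-byte lead. pending=1, acc=0x5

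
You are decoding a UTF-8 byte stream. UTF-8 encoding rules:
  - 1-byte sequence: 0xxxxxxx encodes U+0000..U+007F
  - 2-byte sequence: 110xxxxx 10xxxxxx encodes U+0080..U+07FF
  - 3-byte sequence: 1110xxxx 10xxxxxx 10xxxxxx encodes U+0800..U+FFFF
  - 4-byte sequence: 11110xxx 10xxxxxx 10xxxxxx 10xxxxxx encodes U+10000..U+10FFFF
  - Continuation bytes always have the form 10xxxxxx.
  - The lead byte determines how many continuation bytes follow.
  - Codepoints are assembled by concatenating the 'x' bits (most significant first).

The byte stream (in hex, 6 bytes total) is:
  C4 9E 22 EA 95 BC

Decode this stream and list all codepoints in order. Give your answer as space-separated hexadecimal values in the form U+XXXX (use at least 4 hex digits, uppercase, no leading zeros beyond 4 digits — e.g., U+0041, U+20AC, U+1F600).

Answer: U+011E U+0022 U+A57C

Derivation:
Byte[0]=C4: 2-byte lead, need 1 cont bytes. acc=0x4
Byte[1]=9E: continuation. acc=(acc<<6)|0x1E=0x11E
Completed: cp=U+011E (starts at byte 0)
Byte[2]=22: 1-byte ASCII. cp=U+0022
Byte[3]=EA: 3-byte lead, need 2 cont bytes. acc=0xA
Byte[4]=95: continuation. acc=(acc<<6)|0x15=0x295
Byte[5]=BC: continuation. acc=(acc<<6)|0x3C=0xA57C
Completed: cp=U+A57C (starts at byte 3)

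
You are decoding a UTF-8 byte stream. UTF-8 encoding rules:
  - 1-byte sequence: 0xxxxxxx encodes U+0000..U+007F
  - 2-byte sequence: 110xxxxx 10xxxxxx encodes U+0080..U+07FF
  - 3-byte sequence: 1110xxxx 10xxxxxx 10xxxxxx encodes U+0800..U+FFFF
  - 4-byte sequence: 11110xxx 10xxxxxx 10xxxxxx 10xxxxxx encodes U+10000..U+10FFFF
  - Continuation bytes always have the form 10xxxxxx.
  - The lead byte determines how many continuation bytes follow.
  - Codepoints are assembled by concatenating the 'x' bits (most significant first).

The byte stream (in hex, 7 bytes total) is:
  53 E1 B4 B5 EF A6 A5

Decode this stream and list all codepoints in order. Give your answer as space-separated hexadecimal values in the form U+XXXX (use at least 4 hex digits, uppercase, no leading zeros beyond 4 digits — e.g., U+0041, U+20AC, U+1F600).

Answer: U+0053 U+1D35 U+F9A5

Derivation:
Byte[0]=53: 1-byte ASCII. cp=U+0053
Byte[1]=E1: 3-byte lead, need 2 cont bytes. acc=0x1
Byte[2]=B4: continuation. acc=(acc<<6)|0x34=0x74
Byte[3]=B5: continuation. acc=(acc<<6)|0x35=0x1D35
Completed: cp=U+1D35 (starts at byte 1)
Byte[4]=EF: 3-byte lead, need 2 cont bytes. acc=0xF
Byte[5]=A6: continuation. acc=(acc<<6)|0x26=0x3E6
Byte[6]=A5: continuation. acc=(acc<<6)|0x25=0xF9A5
Completed: cp=U+F9A5 (starts at byte 4)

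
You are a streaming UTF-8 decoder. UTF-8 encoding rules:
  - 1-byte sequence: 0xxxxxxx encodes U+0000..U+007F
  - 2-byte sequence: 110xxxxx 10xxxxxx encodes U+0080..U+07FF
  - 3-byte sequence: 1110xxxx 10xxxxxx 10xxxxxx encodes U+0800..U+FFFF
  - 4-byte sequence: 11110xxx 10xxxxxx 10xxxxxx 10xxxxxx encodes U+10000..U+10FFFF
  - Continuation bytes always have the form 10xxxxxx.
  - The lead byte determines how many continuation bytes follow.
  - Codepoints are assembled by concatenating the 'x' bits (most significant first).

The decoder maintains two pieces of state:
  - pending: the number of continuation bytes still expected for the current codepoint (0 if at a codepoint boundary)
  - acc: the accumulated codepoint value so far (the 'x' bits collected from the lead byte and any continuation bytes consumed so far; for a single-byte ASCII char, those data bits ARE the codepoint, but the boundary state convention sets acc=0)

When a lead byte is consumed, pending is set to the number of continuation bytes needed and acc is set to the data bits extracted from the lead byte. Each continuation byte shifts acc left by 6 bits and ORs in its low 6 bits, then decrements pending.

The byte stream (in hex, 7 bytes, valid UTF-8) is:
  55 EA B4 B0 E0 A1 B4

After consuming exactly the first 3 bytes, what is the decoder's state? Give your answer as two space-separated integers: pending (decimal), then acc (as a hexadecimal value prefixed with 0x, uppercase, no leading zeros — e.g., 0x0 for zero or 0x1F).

Answer: 1 0x2B4

Derivation:
Byte[0]=55: 1-byte. pending=0, acc=0x0
Byte[1]=EA: 3-byte lead. pending=2, acc=0xA
Byte[2]=B4: continuation. acc=(acc<<6)|0x34=0x2B4, pending=1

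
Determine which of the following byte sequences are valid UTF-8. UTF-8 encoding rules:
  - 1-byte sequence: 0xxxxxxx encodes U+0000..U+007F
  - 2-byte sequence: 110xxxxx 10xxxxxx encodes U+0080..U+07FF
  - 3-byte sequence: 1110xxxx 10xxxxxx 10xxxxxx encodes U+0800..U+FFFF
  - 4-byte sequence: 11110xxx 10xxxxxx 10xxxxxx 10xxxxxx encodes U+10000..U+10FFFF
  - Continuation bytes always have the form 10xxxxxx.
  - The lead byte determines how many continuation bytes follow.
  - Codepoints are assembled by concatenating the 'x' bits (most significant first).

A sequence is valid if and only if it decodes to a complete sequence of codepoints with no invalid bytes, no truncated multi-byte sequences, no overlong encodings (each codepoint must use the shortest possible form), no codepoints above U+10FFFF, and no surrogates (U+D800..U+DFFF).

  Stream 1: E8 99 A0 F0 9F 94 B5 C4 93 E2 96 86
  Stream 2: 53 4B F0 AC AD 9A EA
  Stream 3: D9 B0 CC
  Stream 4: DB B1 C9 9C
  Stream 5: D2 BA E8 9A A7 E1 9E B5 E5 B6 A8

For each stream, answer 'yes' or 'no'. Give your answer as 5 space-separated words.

Stream 1: decodes cleanly. VALID
Stream 2: error at byte offset 7. INVALID
Stream 3: error at byte offset 3. INVALID
Stream 4: decodes cleanly. VALID
Stream 5: decodes cleanly. VALID

Answer: yes no no yes yes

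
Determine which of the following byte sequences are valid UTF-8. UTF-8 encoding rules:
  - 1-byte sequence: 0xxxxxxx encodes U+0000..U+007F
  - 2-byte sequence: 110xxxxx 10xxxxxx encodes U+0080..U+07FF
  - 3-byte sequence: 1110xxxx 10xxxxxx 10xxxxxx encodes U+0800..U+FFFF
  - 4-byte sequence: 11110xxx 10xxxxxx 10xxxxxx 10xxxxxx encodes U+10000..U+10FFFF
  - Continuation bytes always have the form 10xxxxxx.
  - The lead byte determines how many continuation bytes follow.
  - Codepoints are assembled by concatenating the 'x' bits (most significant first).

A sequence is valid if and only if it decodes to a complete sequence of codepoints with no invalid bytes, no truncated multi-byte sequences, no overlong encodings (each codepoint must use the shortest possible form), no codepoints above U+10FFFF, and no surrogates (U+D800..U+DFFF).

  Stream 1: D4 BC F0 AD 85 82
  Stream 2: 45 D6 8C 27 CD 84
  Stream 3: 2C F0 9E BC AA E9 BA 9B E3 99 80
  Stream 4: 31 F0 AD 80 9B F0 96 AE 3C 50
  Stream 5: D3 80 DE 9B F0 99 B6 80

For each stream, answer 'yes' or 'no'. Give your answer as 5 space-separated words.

Answer: yes yes yes no yes

Derivation:
Stream 1: decodes cleanly. VALID
Stream 2: decodes cleanly. VALID
Stream 3: decodes cleanly. VALID
Stream 4: error at byte offset 8. INVALID
Stream 5: decodes cleanly. VALID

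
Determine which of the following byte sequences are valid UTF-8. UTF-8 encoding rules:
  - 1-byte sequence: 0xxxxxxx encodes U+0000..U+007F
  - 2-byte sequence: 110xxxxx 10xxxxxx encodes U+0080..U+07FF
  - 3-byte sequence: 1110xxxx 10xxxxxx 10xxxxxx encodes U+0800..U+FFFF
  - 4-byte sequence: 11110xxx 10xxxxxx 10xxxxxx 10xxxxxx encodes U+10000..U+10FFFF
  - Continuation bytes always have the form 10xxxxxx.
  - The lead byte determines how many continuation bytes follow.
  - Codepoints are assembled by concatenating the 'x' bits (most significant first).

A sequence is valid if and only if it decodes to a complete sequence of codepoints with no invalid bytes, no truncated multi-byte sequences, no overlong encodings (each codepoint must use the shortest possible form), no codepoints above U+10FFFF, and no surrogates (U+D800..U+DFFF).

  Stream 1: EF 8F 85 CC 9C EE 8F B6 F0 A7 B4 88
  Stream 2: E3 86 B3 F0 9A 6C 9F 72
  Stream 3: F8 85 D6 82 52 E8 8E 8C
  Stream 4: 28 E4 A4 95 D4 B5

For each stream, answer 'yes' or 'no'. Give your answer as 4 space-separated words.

Answer: yes no no yes

Derivation:
Stream 1: decodes cleanly. VALID
Stream 2: error at byte offset 5. INVALID
Stream 3: error at byte offset 0. INVALID
Stream 4: decodes cleanly. VALID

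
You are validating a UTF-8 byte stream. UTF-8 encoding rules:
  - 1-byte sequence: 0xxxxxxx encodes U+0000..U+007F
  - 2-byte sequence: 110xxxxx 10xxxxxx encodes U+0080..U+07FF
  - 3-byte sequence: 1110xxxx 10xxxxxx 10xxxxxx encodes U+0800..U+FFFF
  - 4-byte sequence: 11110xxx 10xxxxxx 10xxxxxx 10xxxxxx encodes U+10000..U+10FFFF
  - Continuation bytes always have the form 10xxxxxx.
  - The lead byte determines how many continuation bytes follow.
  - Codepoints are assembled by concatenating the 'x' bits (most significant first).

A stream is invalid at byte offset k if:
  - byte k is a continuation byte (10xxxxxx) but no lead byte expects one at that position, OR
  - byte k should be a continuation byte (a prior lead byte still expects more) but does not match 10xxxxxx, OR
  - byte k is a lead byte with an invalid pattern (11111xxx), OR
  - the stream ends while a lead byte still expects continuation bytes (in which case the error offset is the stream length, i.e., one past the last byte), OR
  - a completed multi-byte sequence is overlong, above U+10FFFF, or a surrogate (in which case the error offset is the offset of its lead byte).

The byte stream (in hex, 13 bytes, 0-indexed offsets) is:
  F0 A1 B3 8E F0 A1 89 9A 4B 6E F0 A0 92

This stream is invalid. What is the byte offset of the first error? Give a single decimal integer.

Answer: 13

Derivation:
Byte[0]=F0: 4-byte lead, need 3 cont bytes. acc=0x0
Byte[1]=A1: continuation. acc=(acc<<6)|0x21=0x21
Byte[2]=B3: continuation. acc=(acc<<6)|0x33=0x873
Byte[3]=8E: continuation. acc=(acc<<6)|0x0E=0x21CCE
Completed: cp=U+21CCE (starts at byte 0)
Byte[4]=F0: 4-byte lead, need 3 cont bytes. acc=0x0
Byte[5]=A1: continuation. acc=(acc<<6)|0x21=0x21
Byte[6]=89: continuation. acc=(acc<<6)|0x09=0x849
Byte[7]=9A: continuation. acc=(acc<<6)|0x1A=0x2125A
Completed: cp=U+2125A (starts at byte 4)
Byte[8]=4B: 1-byte ASCII. cp=U+004B
Byte[9]=6E: 1-byte ASCII. cp=U+006E
Byte[10]=F0: 4-byte lead, need 3 cont bytes. acc=0x0
Byte[11]=A0: continuation. acc=(acc<<6)|0x20=0x20
Byte[12]=92: continuation. acc=(acc<<6)|0x12=0x812
Byte[13]: stream ended, expected continuation. INVALID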